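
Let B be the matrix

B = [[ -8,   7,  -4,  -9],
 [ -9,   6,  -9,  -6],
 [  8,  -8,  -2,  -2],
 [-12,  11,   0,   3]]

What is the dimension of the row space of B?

Row reduce to echelon form.
R2 ← R2 − (9/8)·R1: [0, -15/8, -9/2, 33/8]
R3 ← R3 + R1: [0, -1, -6, -11]
R4 ← R4 − (3/2)·R1: [0, 1/2, 6, 33/2]
R3 ← R3 − (8/15)·R2: [0, 0, -18/5, -66/5]
R4 ← R4 + (4/15)·R2: [0, 0, 24/5, 88/5]
R4 ← R4 + (4/3)·R3: [0, 0, 0, 0]
Echelon form has 3 nonzero rows, so rank(B) = 3.
The row space has dimension equal to the rank: 3.

3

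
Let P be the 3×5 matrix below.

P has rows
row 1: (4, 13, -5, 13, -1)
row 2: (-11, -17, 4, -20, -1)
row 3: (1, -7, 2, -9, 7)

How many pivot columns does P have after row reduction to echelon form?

3

Row reduce to echelon form.
R2 ← R2 + (11/4)·R1: [0, 75/4, -39/4, 63/4, -15/4]
R3 ← R3 − (1/4)·R1: [0, -41/4, 13/4, -49/4, 29/4]
R3 ← R3 + (41/75)·R2: [0, 0, -52/25, -91/25, 26/5]
Echelon form has 3 nonzero rows, so rank(P) = 3.
Each nonzero row contributes one pivot column: 3 pivot columns.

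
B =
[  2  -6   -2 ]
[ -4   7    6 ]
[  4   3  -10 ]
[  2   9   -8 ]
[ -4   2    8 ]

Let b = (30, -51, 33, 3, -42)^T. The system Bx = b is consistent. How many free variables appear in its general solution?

Row reduce the augmented matrix [B | b].
R2 ← R2 + (2)·R1: [0, -5, 2, 9]
R3 ← R3 − (2)·R1: [0, 15, -6, -27]
R4 ← R4 − R1: [0, 15, -6, -27]
R5 ← R5 + (2)·R1: [0, -10, 4, 18]
R3 ← R3 + (3)·R2: [0, 0, 0, 0]
R4 ← R4 + (3)·R2: [0, 0, 0, 0]
R5 ← R5 − (2)·R2: [0, 0, 0, 0]
The echelon form has 2 nonzero rows, and every pivot lies in the first 3 columns, so rank(B) = rank([B|b]) = 2.
The system is consistent.
Free variables = (unknowns) − (rank) = 3 − 2 = 1.

1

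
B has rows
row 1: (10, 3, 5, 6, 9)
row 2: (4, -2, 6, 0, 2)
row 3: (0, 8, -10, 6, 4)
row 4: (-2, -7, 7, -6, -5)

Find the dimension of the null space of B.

Row reduce to echelon form.
R2 ← R2 − (2/5)·R1: [0, -16/5, 4, -12/5, -8/5]
R4 ← R4 + (1/5)·R1: [0, -32/5, 8, -24/5, -16/5]
R3 ← R3 + (5/2)·R2: [0, 0, 0, 0, 0]
R4 ← R4 − (2)·R2: [0, 0, 0, 0, 0]
2 nonzero rows, so rank(B) = 2.
B has 5 columns; by rank–nullity, nullity = 5 − 2 = 3.

3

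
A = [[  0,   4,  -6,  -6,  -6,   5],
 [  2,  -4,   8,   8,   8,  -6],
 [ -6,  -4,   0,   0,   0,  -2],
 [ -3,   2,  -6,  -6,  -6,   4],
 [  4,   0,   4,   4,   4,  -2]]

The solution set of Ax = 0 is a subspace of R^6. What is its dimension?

Row reduce to echelon form.
Swap R1 ↔ R2
R3 ← R3 + (3)·R1: [0, -16, 24, 24, 24, -20]
R4 ← R4 + (3/2)·R1: [0, -4, 6, 6, 6, -5]
R5 ← R5 − (2)·R1: [0, 8, -12, -12, -12, 10]
R3 ← R3 + (4)·R2: [0, 0, 0, 0, 0, 0]
R4 ← R4 + R2: [0, 0, 0, 0, 0, 0]
R5 ← R5 − (2)·R2: [0, 0, 0, 0, 0, 0]
2 nonzero rows, so rank(A) = 2.
A has 6 columns; by rank–nullity, nullity = 6 − 2 = 4.

4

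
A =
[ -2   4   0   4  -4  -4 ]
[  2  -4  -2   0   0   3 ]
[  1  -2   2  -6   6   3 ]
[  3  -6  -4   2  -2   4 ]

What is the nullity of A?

Row reduce to echelon form.
R2 ← R2 + R1: [0, 0, -2, 4, -4, -1]
R3 ← R3 + (1/2)·R1: [0, 0, 2, -4, 4, 1]
R4 ← R4 + (3/2)·R1: [0, 0, -4, 8, -8, -2]
R3 ← R3 + R2: [0, 0, 0, 0, 0, 0]
R4 ← R4 − (2)·R2: [0, 0, 0, 0, 0, 0]
2 nonzero rows, so rank(A) = 2.
A has 6 columns; by rank–nullity, nullity = 6 − 2 = 4.

4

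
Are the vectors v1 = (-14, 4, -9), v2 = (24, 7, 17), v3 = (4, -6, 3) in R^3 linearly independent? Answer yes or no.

Form the matrix with these vectors as rows and row reduce.
R2 ← R2 + (12/7)·R1: [0, 97/7, 11/7]
R3 ← R3 + (2/7)·R1: [0, -34/7, 3/7]
R3 ← R3 + (34/97)·R2: [0, 0, 95/97]
3 nonzero rows, so the 3 vectors span a space of dimension 3.
Since 3 = 3, the vectors are linearly independent.

yes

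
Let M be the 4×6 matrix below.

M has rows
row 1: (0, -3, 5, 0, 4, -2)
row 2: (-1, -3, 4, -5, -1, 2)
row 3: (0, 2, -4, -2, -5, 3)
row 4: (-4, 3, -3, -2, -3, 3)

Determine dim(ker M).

Row reduce to echelon form.
Swap R1 ↔ R2
R4 ← R4 − (4)·R1: [0, 15, -19, 18, 1, -5]
R3 ← R3 + (2/3)·R2: [0, 0, -2/3, -2, -7/3, 5/3]
R4 ← R4 + (5)·R2: [0, 0, 6, 18, 21, -15]
R4 ← R4 + (9)·R3: [0, 0, 0, 0, 0, 0]
3 nonzero rows, so rank(M) = 3.
M has 6 columns; by rank–nullity, nullity = 6 − 3 = 3.

3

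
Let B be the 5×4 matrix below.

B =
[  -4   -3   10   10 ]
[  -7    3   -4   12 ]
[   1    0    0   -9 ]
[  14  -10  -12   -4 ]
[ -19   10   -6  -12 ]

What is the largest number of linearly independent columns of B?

4

Row reduce to echelon form.
R2 ← R2 − (7/4)·R1: [0, 33/4, -43/2, -11/2]
R3 ← R3 + (1/4)·R1: [0, -3/4, 5/2, -13/2]
R4 ← R4 + (7/2)·R1: [0, -41/2, 23, 31]
R5 ← R5 − (19/4)·R1: [0, 97/4, -107/2, -119/2]
R3 ← R3 + (1/11)·R2: [0, 0, 6/11, -7]
R4 ← R4 + (82/33)·R2: [0, 0, -1004/33, 52/3]
R5 ← R5 − (97/33)·R2: [0, 0, 320/33, -130/3]
R4 ← R4 + (502/9)·R3: [0, 0, 0, -3358/9]
R5 ← R5 − (160/9)·R3: [0, 0, 0, 730/9]
R5 ← R5 + (5/23)·R4: [0, 0, 0, 0]
Echelon form has 4 nonzero rows, so rank(B) = 4.
The rank gives the maximum number of linearly independent columns: 4.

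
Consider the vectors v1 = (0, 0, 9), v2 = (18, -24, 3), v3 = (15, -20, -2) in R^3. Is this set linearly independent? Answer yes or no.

Form the matrix with these vectors as rows and row reduce.
Swap R1 ↔ R2
R3 ← R3 − (5/6)·R1: [0, 0, -9/2]
R3 ← R3 + (1/2)·R2: [0, 0, 0]
2 nonzero rows, so the 3 vectors span a space of dimension 2.
Since 2 < 3, the vectors are linearly dependent.

no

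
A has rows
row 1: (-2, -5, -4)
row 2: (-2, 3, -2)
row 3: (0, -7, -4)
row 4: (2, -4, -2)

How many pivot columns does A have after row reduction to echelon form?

3

Row reduce to echelon form.
R2 ← R2 − R1: [0, 8, 2]
R4 ← R4 + R1: [0, -9, -6]
R3 ← R3 + (7/8)·R2: [0, 0, -9/4]
R4 ← R4 + (9/8)·R2: [0, 0, -15/4]
R4 ← R4 − (5/3)·R3: [0, 0, 0]
Echelon form has 3 nonzero rows, so rank(A) = 3.
Each nonzero row contributes one pivot column: 3 pivot columns.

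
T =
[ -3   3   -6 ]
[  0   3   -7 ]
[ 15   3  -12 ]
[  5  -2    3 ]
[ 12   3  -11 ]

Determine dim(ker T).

Row reduce to echelon form.
R3 ← R3 + (5)·R1: [0, 18, -42]
R4 ← R4 + (5/3)·R1: [0, 3, -7]
R5 ← R5 + (4)·R1: [0, 15, -35]
R3 ← R3 − (6)·R2: [0, 0, 0]
R4 ← R4 − R2: [0, 0, 0]
R5 ← R5 − (5)·R2: [0, 0, 0]
2 nonzero rows, so rank(T) = 2.
T has 3 columns; by rank–nullity, nullity = 3 − 2 = 1.

1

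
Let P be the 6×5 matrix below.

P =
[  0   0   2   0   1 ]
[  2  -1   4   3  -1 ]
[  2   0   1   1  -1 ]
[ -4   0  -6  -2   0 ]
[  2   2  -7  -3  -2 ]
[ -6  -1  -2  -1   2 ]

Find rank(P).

3

Row reduce to echelon form.
Swap R1 ↔ R2
R3 ← R3 − R1: [0, 1, -3, -2, 0]
R4 ← R4 + (2)·R1: [0, -2, 2, 4, -2]
R5 ← R5 − R1: [0, 3, -11, -6, -1]
R6 ← R6 + (3)·R1: [0, -4, 10, 8, -1]
Swap R2 ↔ R3
R4 ← R4 + (2)·R2: [0, 0, -4, 0, -2]
R5 ← R5 − (3)·R2: [0, 0, -2, 0, -1]
R6 ← R6 + (4)·R2: [0, 0, -2, 0, -1]
R4 ← R4 + (2)·R3: [0, 0, 0, 0, 0]
R5 ← R5 + R3: [0, 0, 0, 0, 0]
R6 ← R6 + R3: [0, 0, 0, 0, 0]
Echelon form has 3 nonzero rows, so rank(P) = 3.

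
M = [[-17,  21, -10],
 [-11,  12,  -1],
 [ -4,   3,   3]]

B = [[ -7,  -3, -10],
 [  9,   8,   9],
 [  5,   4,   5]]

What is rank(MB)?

First compute MB:
[[258, 179, 309],
 [180, 125, 213],
 [ 70,  48,  82]]
Now row reduce the product.
R2 ← R2 − (30/43)·R1: [0, 5/43, -111/43]
R3 ← R3 − (35/129)·R1: [0, -73/129, -79/43]
R3 ← R3 + (73/15)·R2: [0, 0, -72/5]
3 nonzero rows, so rank(MB) = 3.

3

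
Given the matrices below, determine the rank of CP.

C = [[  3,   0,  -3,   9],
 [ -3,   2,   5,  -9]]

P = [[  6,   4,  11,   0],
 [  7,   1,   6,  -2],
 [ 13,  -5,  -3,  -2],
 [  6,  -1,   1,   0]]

2

First compute CP:
[[ 33,  18,  51,   6],
 [  7, -26, -45, -14]]
Now row reduce the product.
R2 ← R2 − (7/33)·R1: [0, -328/11, -614/11, -168/11]
2 nonzero rows, so rank(CP) = 2.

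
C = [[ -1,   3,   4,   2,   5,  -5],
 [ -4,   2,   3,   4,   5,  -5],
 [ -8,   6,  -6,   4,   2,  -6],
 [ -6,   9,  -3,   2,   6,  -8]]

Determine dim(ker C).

Row reduce to echelon form.
R2 ← R2 − (4)·R1: [0, -10, -13, -4, -15, 15]
R3 ← R3 − (8)·R1: [0, -18, -38, -12, -38, 34]
R4 ← R4 − (6)·R1: [0, -9, -27, -10, -24, 22]
R3 ← R3 − (9/5)·R2: [0, 0, -73/5, -24/5, -11, 7]
R4 ← R4 − (9/10)·R2: [0, 0, -153/10, -32/5, -21/2, 17/2]
R4 ← R4 − (153/146)·R3: [0, 0, 0, -100/73, 75/73, 85/73]
4 nonzero rows, so rank(C) = 4.
C has 6 columns; by rank–nullity, nullity = 6 − 4 = 2.

2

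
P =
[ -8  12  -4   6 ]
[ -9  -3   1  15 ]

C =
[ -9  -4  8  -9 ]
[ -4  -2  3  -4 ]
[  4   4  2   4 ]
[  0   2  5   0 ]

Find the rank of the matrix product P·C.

2

First compute PC:
[[  8,   4,  -6,   8],
 [ 97,  76,  -4,  97]]
Now row reduce the product.
R2 ← R2 − (97/8)·R1: [0, 55/2, 275/4, 0]
2 nonzero rows, so rank(PC) = 2.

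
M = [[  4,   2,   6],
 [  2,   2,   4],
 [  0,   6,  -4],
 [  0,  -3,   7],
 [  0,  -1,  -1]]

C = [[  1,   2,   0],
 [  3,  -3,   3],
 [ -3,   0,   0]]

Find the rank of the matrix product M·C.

First compute MC:
[[ -8,   2,   6],
 [ -4,  -2,   6],
 [ 30, -18,  18],
 [-30,   9,  -9],
 [  0,   3,  -3]]
Now row reduce the product.
R2 ← R2 − (1/2)·R1: [0, -3, 3]
R3 ← R3 + (15/4)·R1: [0, -21/2, 81/2]
R4 ← R4 − (15/4)·R1: [0, 3/2, -63/2]
R3 ← R3 − (7/2)·R2: [0, 0, 30]
R4 ← R4 + (1/2)·R2: [0, 0, -30]
R5 ← R5 + R2: [0, 0, 0]
R4 ← R4 + R3: [0, 0, 0]
3 nonzero rows, so rank(MC) = 3.

3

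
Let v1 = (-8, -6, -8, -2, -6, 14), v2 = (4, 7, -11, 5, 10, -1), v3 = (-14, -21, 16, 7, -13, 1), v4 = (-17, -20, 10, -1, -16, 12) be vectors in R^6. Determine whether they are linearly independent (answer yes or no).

yes

Form the matrix with these vectors as rows and row reduce.
R2 ← R2 + (1/2)·R1: [0, 4, -15, 4, 7, 6]
R3 ← R3 − (7/4)·R1: [0, -21/2, 30, 21/2, -5/2, -47/2]
R4 ← R4 − (17/8)·R1: [0, -29/4, 27, 13/4, -13/4, -71/4]
R3 ← R3 + (21/8)·R2: [0, 0, -75/8, 21, 127/8, -31/4]
R4 ← R4 + (29/16)·R2: [0, 0, -3/16, 21/2, 151/16, -55/8]
R4 ← R4 − (1/50)·R3: [0, 0, 0, 252/25, 228/25, -168/25]
4 nonzero rows, so the 4 vectors span a space of dimension 4.
Since 4 = 4, the vectors are linearly independent.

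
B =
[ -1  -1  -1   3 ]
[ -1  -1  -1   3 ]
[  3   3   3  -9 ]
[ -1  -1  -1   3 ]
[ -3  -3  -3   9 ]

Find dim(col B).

Row reduce to echelon form.
R2 ← R2 − R1: [0, 0, 0, 0]
R3 ← R3 + (3)·R1: [0, 0, 0, 0]
R4 ← R4 − R1: [0, 0, 0, 0]
R5 ← R5 − (3)·R1: [0, 0, 0, 0]
Echelon form has 1 nonzero row, so rank(B) = 1.
The column space has dimension equal to the rank: 1.

1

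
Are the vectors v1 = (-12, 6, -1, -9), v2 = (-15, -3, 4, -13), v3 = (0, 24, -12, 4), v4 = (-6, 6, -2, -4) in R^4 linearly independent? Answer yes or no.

Form the matrix with these vectors as rows and row reduce.
R2 ← R2 − (5/4)·R1: [0, -21/2, 21/4, -7/4]
R4 ← R4 − (1/2)·R1: [0, 3, -3/2, 1/2]
R3 ← R3 + (16/7)·R2: [0, 0, 0, 0]
R4 ← R4 + (2/7)·R2: [0, 0, 0, 0]
2 nonzero rows, so the 4 vectors span a space of dimension 2.
Since 2 < 4, the vectors are linearly dependent.

no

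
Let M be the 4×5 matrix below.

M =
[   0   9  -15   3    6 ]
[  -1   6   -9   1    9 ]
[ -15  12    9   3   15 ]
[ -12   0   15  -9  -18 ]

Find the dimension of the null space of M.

Row reduce to echelon form.
Swap R1 ↔ R2
R3 ← R3 − (15)·R1: [0, -78, 144, -12, -120]
R4 ← R4 − (12)·R1: [0, -72, 123, -21, -126]
R3 ← R3 + (26/3)·R2: [0, 0, 14, 14, -68]
R4 ← R4 + (8)·R2: [0, 0, 3, 3, -78]
R4 ← R4 − (3/14)·R3: [0, 0, 0, 0, -444/7]
4 nonzero rows, so rank(M) = 4.
M has 5 columns; by rank–nullity, nullity = 5 − 4 = 1.

1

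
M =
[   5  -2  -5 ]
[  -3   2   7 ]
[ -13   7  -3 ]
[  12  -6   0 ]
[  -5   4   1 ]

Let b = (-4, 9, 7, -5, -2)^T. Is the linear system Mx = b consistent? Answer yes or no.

Row reduce the augmented matrix [M | b].
R2 ← R2 + (3/5)·R1: [0, 4/5, 4, 33/5]
R3 ← R3 + (13/5)·R1: [0, 9/5, -16, -17/5]
R4 ← R4 − (12/5)·R1: [0, -6/5, 12, 23/5]
R5 ← R5 + R1: [0, 2, -4, -6]
R3 ← R3 − (9/4)·R2: [0, 0, -25, -73/4]
R4 ← R4 + (3/2)·R2: [0, 0, 18, 29/2]
R5 ← R5 − (5/2)·R2: [0, 0, -14, -45/2]
R4 ← R4 + (18/25)·R3: [0, 0, 0, 34/25]
R5 ← R5 − (14/25)·R3: [0, 0, 0, -307/25]
R5 ← R5 + (307/34)·R4: [0, 0, 0, 0]
The echelon form has 4 nonzero rows; the last pivot sits in the augmented column, so rank(M) = 3 but rank([M|b]) = 4.
Since the ranks differ, the system is inconsistent.

no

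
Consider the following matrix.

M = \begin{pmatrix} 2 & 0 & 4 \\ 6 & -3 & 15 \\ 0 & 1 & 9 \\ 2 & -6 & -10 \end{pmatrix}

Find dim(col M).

3

Row reduce to echelon form.
R2 ← R2 − (3)·R1: [0, -3, 3]
R4 ← R4 − R1: [0, -6, -14]
R3 ← R3 + (1/3)·R2: [0, 0, 10]
R4 ← R4 − (2)·R2: [0, 0, -20]
R4 ← R4 + (2)·R3: [0, 0, 0]
Echelon form has 3 nonzero rows, so rank(M) = 3.
The column space has dimension equal to the rank: 3.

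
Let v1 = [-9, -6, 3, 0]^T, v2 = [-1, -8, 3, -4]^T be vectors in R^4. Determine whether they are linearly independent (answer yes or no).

Form the matrix with these vectors as rows and row reduce.
R2 ← R2 − (1/9)·R1: [0, -22/3, 8/3, -4]
2 nonzero rows, so the 2 vectors span a space of dimension 2.
Since 2 = 2, the vectors are linearly independent.

yes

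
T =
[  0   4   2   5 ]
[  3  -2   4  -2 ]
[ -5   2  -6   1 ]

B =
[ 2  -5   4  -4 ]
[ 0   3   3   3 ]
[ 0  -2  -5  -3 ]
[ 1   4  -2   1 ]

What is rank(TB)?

First compute TB:
[[  5,  28,  -8,  11],
 [  4, -37, -10, -32],
 [ -9,  47,  14,  45]]
Now row reduce the product.
R2 ← R2 − (4/5)·R1: [0, -297/5, -18/5, -204/5]
R3 ← R3 + (9/5)·R1: [0, 487/5, -2/5, 324/5]
R3 ← R3 + (487/297)·R2: [0, 0, -208/33, -208/99]
3 nonzero rows, so rank(TB) = 3.

3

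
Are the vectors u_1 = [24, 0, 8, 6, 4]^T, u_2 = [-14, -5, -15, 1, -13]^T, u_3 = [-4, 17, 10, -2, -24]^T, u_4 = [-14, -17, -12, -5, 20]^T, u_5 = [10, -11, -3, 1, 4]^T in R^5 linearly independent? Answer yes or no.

Form the matrix with these vectors as rows and row reduce.
R2 ← R2 + (7/12)·R1: [0, -5, -31/3, 9/2, -32/3]
R3 ← R3 + (1/6)·R1: [0, 17, 34/3, -1, -70/3]
R4 ← R4 + (7/12)·R1: [0, -17, -22/3, -3/2, 67/3]
R5 ← R5 − (5/12)·R1: [0, -11, -19/3, -3/2, 7/3]
R3 ← R3 + (17/5)·R2: [0, 0, -119/5, 143/10, -298/5]
R4 ← R4 − (17/5)·R2: [0, 0, 139/5, -84/5, 293/5]
R5 ← R5 − (11/5)·R2: [0, 0, 82/5, -57/5, 129/5]
R4 ← R4 + (139/119)·R3: [0, 0, 0, -23/238, -1311/119]
R5 ← R5 + (82/119)·R3: [0, 0, 0, -184/119, -1817/119]
R5 ← R5 − (16)·R4: [0, 0, 0, 0, 161]
5 nonzero rows, so the 5 vectors span a space of dimension 5.
Since 5 = 5, the vectors are linearly independent.

yes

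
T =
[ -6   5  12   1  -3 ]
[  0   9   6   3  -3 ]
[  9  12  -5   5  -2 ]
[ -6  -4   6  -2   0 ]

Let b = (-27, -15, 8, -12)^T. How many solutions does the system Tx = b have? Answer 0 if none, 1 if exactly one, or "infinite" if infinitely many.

infinite

Row reduce the augmented matrix [T | b].
R3 ← R3 + (3/2)·R1: [0, 39/2, 13, 13/2, -13/2, -65/2]
R4 ← R4 − R1: [0, -9, -6, -3, 3, 15]
R3 ← R3 − (13/6)·R2: [0, 0, 0, 0, 0, 0]
R4 ← R4 + R2: [0, 0, 0, 0, 0, 0]
The echelon form has 2 nonzero rows, and every pivot lies in the first 5 columns, so rank(T) = rank([T|b]) = 2.
The system is consistent.
rank = 2 < 5 unknowns, so there are infinitely many solutions.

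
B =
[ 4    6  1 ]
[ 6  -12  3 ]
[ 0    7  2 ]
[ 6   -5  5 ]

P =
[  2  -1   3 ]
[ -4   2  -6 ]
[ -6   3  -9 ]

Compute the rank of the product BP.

1

First compute BP:
[[-22,  11, -33],
 [ 42, -21,  63],
 [-40,  20, -60],
 [  2,  -1,   3]]
Now row reduce the product.
R2 ← R2 + (21/11)·R1: [0, 0, 0]
R3 ← R3 − (20/11)·R1: [0, 0, 0]
R4 ← R4 + (1/11)·R1: [0, 0, 0]
1 nonzero row, so rank(BP) = 1.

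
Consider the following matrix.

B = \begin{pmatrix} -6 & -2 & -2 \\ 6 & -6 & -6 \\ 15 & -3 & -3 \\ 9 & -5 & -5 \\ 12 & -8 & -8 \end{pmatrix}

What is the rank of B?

2

Row reduce to echelon form.
R2 ← R2 + R1: [0, -8, -8]
R3 ← R3 + (5/2)·R1: [0, -8, -8]
R4 ← R4 + (3/2)·R1: [0, -8, -8]
R5 ← R5 + (2)·R1: [0, -12, -12]
R3 ← R3 − R2: [0, 0, 0]
R4 ← R4 − R2: [0, 0, 0]
R5 ← R5 − (3/2)·R2: [0, 0, 0]
Echelon form has 2 nonzero rows, so rank(B) = 2.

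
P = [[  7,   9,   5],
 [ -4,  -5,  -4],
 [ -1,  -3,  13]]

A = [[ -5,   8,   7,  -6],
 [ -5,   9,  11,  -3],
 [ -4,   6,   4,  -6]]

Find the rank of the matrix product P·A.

2

First compute PA:
[[-100, 167, 168, -99],
 [ 61, -101, -99,  63],
 [-32,  43,  12, -63]]
Now row reduce the product.
R2 ← R2 + (61/100)·R1: [0, 87/100, 87/25, 261/100]
R3 ← R3 − (8/25)·R1: [0, -261/25, -1044/25, -783/25]
R3 ← R3 + (12)·R2: [0, 0, 0, 0]
2 nonzero rows, so rank(PA) = 2.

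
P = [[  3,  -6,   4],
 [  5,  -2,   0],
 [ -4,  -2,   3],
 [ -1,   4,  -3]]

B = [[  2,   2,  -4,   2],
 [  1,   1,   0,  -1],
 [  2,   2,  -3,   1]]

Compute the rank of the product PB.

2

First compute PB:
[[  8,   8, -24,  16],
 [  8,   8, -20,  12],
 [ -4,  -4,   7,  -3],
 [ -4,  -4,  13,  -9]]
Now row reduce the product.
R2 ← R2 − R1: [0, 0, 4, -4]
R3 ← R3 + (1/2)·R1: [0, 0, -5, 5]
R4 ← R4 + (1/2)·R1: [0, 0, 1, -1]
R3 ← R3 + (5/4)·R2: [0, 0, 0, 0]
R4 ← R4 − (1/4)·R2: [0, 0, 0, 0]
2 nonzero rows, so rank(PB) = 2.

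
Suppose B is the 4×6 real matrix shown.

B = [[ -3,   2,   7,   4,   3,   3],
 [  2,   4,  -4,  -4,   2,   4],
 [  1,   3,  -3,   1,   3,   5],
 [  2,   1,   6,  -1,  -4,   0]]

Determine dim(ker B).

Row reduce to echelon form.
R2 ← R2 + (2/3)·R1: [0, 16/3, 2/3, -4/3, 4, 6]
R3 ← R3 + (1/3)·R1: [0, 11/3, -2/3, 7/3, 4, 6]
R4 ← R4 + (2/3)·R1: [0, 7/3, 32/3, 5/3, -2, 2]
R3 ← R3 − (11/16)·R2: [0, 0, -9/8, 13/4, 5/4, 15/8]
R4 ← R4 − (7/16)·R2: [0, 0, 83/8, 9/4, -15/4, -5/8]
R4 ← R4 + (83/9)·R3: [0, 0, 0, 290/9, 70/9, 50/3]
4 nonzero rows, so rank(B) = 4.
B has 6 columns; by rank–nullity, nullity = 6 − 4 = 2.

2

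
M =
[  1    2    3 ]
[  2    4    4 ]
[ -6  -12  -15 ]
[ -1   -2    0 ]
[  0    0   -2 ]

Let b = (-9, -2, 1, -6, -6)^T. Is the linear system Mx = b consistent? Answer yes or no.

no

Row reduce the augmented matrix [M | b].
R2 ← R2 − (2)·R1: [0, 0, -2, 16]
R3 ← R3 + (6)·R1: [0, 0, 3, -53]
R4 ← R4 + R1: [0, 0, 3, -15]
R3 ← R3 + (3/2)·R2: [0, 0, 0, -29]
R4 ← R4 + (3/2)·R2: [0, 0, 0, 9]
R5 ← R5 − R2: [0, 0, 0, -22]
R4 ← R4 + (9/29)·R3: [0, 0, 0, 0]
R5 ← R5 − (22/29)·R3: [0, 0, 0, 0]
The echelon form has 3 nonzero rows; the last pivot sits in the augmented column, so rank(M) = 2 but rank([M|b]) = 3.
Since the ranks differ, the system is inconsistent.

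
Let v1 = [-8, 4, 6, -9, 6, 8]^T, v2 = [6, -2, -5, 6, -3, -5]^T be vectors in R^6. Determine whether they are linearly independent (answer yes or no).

yes

Form the matrix with these vectors as rows and row reduce.
R2 ← R2 + (3/4)·R1: [0, 1, -1/2, -3/4, 3/2, 1]
2 nonzero rows, so the 2 vectors span a space of dimension 2.
Since 2 = 2, the vectors are linearly independent.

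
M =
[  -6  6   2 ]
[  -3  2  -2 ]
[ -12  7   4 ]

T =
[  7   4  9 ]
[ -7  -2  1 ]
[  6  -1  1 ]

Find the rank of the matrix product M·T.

3

First compute MT:
[[-72, -38, -46],
 [-47, -14, -27],
 [-109, -66, -97]]
Now row reduce the product.
R2 ← R2 − (47/72)·R1: [0, 389/36, 109/36]
R3 ← R3 − (109/72)·R1: [0, -305/36, -985/36]
R3 ← R3 + (305/389)·R2: [0, 0, -9720/389]
3 nonzero rows, so rank(MT) = 3.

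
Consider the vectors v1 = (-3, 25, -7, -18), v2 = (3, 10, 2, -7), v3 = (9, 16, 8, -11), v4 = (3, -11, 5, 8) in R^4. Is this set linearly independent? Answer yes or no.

no

Form the matrix with these vectors as rows and row reduce.
R2 ← R2 + R1: [0, 35, -5, -25]
R3 ← R3 + (3)·R1: [0, 91, -13, -65]
R4 ← R4 + R1: [0, 14, -2, -10]
R3 ← R3 − (13/5)·R2: [0, 0, 0, 0]
R4 ← R4 − (2/5)·R2: [0, 0, 0, 0]
2 nonzero rows, so the 4 vectors span a space of dimension 2.
Since 2 < 4, the vectors are linearly dependent.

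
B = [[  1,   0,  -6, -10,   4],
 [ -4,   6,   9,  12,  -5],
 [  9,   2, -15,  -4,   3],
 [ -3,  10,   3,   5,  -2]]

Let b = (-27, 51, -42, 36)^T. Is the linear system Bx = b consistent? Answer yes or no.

yes

Row reduce the augmented matrix [B | b].
R2 ← R2 + (4)·R1: [0, 6, -15, -28, 11, -57]
R3 ← R3 − (9)·R1: [0, 2, 39, 86, -33, 201]
R4 ← R4 + (3)·R1: [0, 10, -15, -25, 10, -45]
R3 ← R3 − (1/3)·R2: [0, 0, 44, 286/3, -110/3, 220]
R4 ← R4 − (5/3)·R2: [0, 0, 10, 65/3, -25/3, 50]
R4 ← R4 − (5/22)·R3: [0, 0, 0, 0, 0, 0]
The echelon form has 3 nonzero rows, and every pivot lies in the first 5 columns, so rank(B) = rank([B|b]) = 3.
The system is consistent.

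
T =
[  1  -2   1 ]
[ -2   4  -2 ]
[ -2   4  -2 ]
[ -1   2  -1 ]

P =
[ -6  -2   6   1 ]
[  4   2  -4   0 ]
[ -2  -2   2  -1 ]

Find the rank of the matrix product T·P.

1

First compute TP:
[[-16,  -8,  16,   0],
 [ 32,  16, -32,   0],
 [ 32,  16, -32,   0],
 [ 16,   8, -16,   0]]
Now row reduce the product.
R2 ← R2 + (2)·R1: [0, 0, 0, 0]
R3 ← R3 + (2)·R1: [0, 0, 0, 0]
R4 ← R4 + R1: [0, 0, 0, 0]
1 nonzero row, so rank(TP) = 1.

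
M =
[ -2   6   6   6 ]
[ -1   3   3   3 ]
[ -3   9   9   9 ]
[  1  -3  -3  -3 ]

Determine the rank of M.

1

Row reduce to echelon form.
R2 ← R2 − (1/2)·R1: [0, 0, 0, 0]
R3 ← R3 − (3/2)·R1: [0, 0, 0, 0]
R4 ← R4 + (1/2)·R1: [0, 0, 0, 0]
Echelon form has 1 nonzero row, so rank(M) = 1.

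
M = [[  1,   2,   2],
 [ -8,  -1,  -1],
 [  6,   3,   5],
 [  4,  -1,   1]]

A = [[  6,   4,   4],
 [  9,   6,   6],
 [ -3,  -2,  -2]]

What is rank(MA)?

First compute MA:
[[ 18,  12,  12],
 [-54, -36, -36],
 [ 48,  32,  32],
 [ 12,   8,   8]]
Now row reduce the product.
R2 ← R2 + (3)·R1: [0, 0, 0]
R3 ← R3 − (8/3)·R1: [0, 0, 0]
R4 ← R4 − (2/3)·R1: [0, 0, 0]
1 nonzero row, so rank(MA) = 1.

1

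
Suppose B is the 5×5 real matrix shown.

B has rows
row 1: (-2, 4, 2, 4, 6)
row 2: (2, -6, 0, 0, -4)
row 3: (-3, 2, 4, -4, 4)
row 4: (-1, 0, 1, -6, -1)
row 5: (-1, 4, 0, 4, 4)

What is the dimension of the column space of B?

Row reduce to echelon form.
R2 ← R2 + R1: [0, -2, 2, 4, 2]
R3 ← R3 − (3/2)·R1: [0, -4, 1, -10, -5]
R4 ← R4 − (1/2)·R1: [0, -2, 0, -8, -4]
R5 ← R5 − (1/2)·R1: [0, 2, -1, 2, 1]
R3 ← R3 − (2)·R2: [0, 0, -3, -18, -9]
R4 ← R4 − R2: [0, 0, -2, -12, -6]
R5 ← R5 + R2: [0, 0, 1, 6, 3]
R4 ← R4 − (2/3)·R3: [0, 0, 0, 0, 0]
R5 ← R5 + (1/3)·R3: [0, 0, 0, 0, 0]
Echelon form has 3 nonzero rows, so rank(B) = 3.
The column space has dimension equal to the rank: 3.

3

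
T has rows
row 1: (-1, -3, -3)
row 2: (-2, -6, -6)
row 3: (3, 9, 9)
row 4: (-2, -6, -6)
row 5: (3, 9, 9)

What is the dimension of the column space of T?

1

Row reduce to echelon form.
R2 ← R2 − (2)·R1: [0, 0, 0]
R3 ← R3 + (3)·R1: [0, 0, 0]
R4 ← R4 − (2)·R1: [0, 0, 0]
R5 ← R5 + (3)·R1: [0, 0, 0]
Echelon form has 1 nonzero row, so rank(T) = 1.
The column space has dimension equal to the rank: 1.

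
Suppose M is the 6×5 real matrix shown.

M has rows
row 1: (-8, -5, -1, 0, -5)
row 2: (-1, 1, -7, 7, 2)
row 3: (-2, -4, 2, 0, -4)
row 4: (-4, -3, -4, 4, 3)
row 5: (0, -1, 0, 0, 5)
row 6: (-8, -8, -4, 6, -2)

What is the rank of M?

Row reduce to echelon form.
R2 ← R2 − (1/8)·R1: [0, 13/8, -55/8, 7, 21/8]
R3 ← R3 − (1/4)·R1: [0, -11/4, 9/4, 0, -11/4]
R4 ← R4 − (1/2)·R1: [0, -1/2, -7/2, 4, 11/2]
R6 ← R6 − R1: [0, -3, -3, 6, 3]
R3 ← R3 + (22/13)·R2: [0, 0, -122/13, 154/13, 22/13]
R4 ← R4 + (4/13)·R2: [0, 0, -73/13, 80/13, 82/13]
R5 ← R5 + (8/13)·R2: [0, 0, -55/13, 56/13, 86/13]
R6 ← R6 + (24/13)·R2: [0, 0, -204/13, 246/13, 102/13]
R4 ← R4 − (73/122)·R3: [0, 0, 0, -57/61, 323/61]
R5 ← R5 − (55/122)·R3: [0, 0, 0, -63/61, 357/61]
R6 ← R6 − (102/61)·R3: [0, 0, 0, -54/61, 306/61]
R5 ← R5 − (21/19)·R4: [0, 0, 0, 0, 0]
R6 ← R6 − (18/19)·R4: [0, 0, 0, 0, 0]
Echelon form has 4 nonzero rows, so rank(M) = 4.

4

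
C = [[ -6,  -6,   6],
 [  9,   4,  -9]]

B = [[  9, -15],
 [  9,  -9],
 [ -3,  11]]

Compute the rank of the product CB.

2

First compute CB:
[[-126, 210],
 [144, -270]]
Now row reduce the product.
R2 ← R2 + (8/7)·R1: [0, -30]
2 nonzero rows, so rank(CB) = 2.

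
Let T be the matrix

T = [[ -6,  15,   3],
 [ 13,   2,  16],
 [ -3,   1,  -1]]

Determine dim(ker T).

Row reduce to echelon form.
R2 ← R2 + (13/6)·R1: [0, 69/2, 45/2]
R3 ← R3 − (1/2)·R1: [0, -13/2, -5/2]
R3 ← R3 + (13/69)·R2: [0, 0, 40/23]
3 nonzero rows, so rank(T) = 3.
T has 3 columns; by rank–nullity, nullity = 3 − 3 = 0.

0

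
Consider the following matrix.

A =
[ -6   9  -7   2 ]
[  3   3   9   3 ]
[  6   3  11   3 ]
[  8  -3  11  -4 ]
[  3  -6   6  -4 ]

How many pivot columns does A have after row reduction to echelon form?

Row reduce to echelon form.
R2 ← R2 + (1/2)·R1: [0, 15/2, 11/2, 4]
R3 ← R3 + R1: [0, 12, 4, 5]
R4 ← R4 + (4/3)·R1: [0, 9, 5/3, -4/3]
R5 ← R5 + (1/2)·R1: [0, -3/2, 5/2, -3]
R3 ← R3 − (8/5)·R2: [0, 0, -24/5, -7/5]
R4 ← R4 − (6/5)·R2: [0, 0, -74/15, -92/15]
R5 ← R5 + (1/5)·R2: [0, 0, 18/5, -11/5]
R4 ← R4 − (37/36)·R3: [0, 0, 0, -169/36]
R5 ← R5 + (3/4)·R3: [0, 0, 0, -13/4]
R5 ← R5 − (9/13)·R4: [0, 0, 0, 0]
Echelon form has 4 nonzero rows, so rank(A) = 4.
Each nonzero row contributes one pivot column: 4 pivot columns.

4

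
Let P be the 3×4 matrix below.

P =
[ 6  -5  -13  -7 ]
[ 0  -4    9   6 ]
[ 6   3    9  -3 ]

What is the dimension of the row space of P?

Row reduce to echelon form.
R3 ← R3 − R1: [0, 8, 22, 4]
R3 ← R3 + (2)·R2: [0, 0, 40, 16]
Echelon form has 3 nonzero rows, so rank(P) = 3.
The row space has dimension equal to the rank: 3.

3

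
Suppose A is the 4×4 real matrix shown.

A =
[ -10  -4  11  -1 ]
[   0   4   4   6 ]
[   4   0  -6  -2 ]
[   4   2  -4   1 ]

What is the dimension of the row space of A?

2

Row reduce to echelon form.
R3 ← R3 + (2/5)·R1: [0, -8/5, -8/5, -12/5]
R4 ← R4 + (2/5)·R1: [0, 2/5, 2/5, 3/5]
R3 ← R3 + (2/5)·R2: [0, 0, 0, 0]
R4 ← R4 − (1/10)·R2: [0, 0, 0, 0]
Echelon form has 2 nonzero rows, so rank(A) = 2.
The row space has dimension equal to the rank: 2.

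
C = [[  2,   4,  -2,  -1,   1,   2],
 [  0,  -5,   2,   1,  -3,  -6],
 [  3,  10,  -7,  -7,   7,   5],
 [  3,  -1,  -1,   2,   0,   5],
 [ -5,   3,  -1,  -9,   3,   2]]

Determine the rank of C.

5

Row reduce to echelon form.
R3 ← R3 − (3/2)·R1: [0, 4, -4, -11/2, 11/2, 2]
R4 ← R4 − (3/2)·R1: [0, -7, 2, 7/2, -3/2, 2]
R5 ← R5 + (5/2)·R1: [0, 13, -6, -23/2, 11/2, 7]
R3 ← R3 + (4/5)·R2: [0, 0, -12/5, -47/10, 31/10, -14/5]
R4 ← R4 − (7/5)·R2: [0, 0, -4/5, 21/10, 27/10, 52/5]
R5 ← R5 + (13/5)·R2: [0, 0, -4/5, -89/10, -23/10, -43/5]
R4 ← R4 − (1/3)·R3: [0, 0, 0, 11/3, 5/3, 34/3]
R5 ← R5 − (1/3)·R3: [0, 0, 0, -22/3, -10/3, -23/3]
R5 ← R5 + (2)·R4: [0, 0, 0, 0, 0, 15]
Echelon form has 5 nonzero rows, so rank(C) = 5.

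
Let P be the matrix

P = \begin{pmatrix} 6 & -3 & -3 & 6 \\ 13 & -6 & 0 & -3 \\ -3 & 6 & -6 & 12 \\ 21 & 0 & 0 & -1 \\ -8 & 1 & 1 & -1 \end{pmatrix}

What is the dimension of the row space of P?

4

Row reduce to echelon form.
R2 ← R2 − (13/6)·R1: [0, 1/2, 13/2, -16]
R3 ← R3 + (1/2)·R1: [0, 9/2, -15/2, 15]
R4 ← R4 − (7/2)·R1: [0, 21/2, 21/2, -22]
R5 ← R5 + (4/3)·R1: [0, -3, -3, 7]
R3 ← R3 − (9)·R2: [0, 0, -66, 159]
R4 ← R4 − (21)·R2: [0, 0, -126, 314]
R5 ← R5 + (6)·R2: [0, 0, 36, -89]
R4 ← R4 − (21/11)·R3: [0, 0, 0, 115/11]
R5 ← R5 + (6/11)·R3: [0, 0, 0, -25/11]
R5 ← R5 + (5/23)·R4: [0, 0, 0, 0]
Echelon form has 4 nonzero rows, so rank(P) = 4.
The row space has dimension equal to the rank: 4.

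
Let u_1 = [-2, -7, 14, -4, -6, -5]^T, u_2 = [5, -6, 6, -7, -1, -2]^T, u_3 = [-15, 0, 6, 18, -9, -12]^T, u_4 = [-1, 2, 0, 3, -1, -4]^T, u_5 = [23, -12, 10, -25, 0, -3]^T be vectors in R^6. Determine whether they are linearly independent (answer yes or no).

yes

Form the matrix with these vectors as rows and row reduce.
R2 ← R2 + (5/2)·R1: [0, -47/2, 41, -17, -16, -29/2]
R3 ← R3 − (15/2)·R1: [0, 105/2, -99, 48, 36, 51/2]
R4 ← R4 − (1/2)·R1: [0, 11/2, -7, 5, 2, -3/2]
R5 ← R5 + (23/2)·R1: [0, -185/2, 171, -71, -69, -121/2]
R3 ← R3 + (105/47)·R2: [0, 0, -348/47, 471/47, 12/47, -324/47]
R4 ← R4 + (11/47)·R2: [0, 0, 122/47, 48/47, -82/47, -230/47]
R5 ← R5 − (185/47)·R2: [0, 0, 452/47, -192/47, -283/47, -161/47]
R4 ← R4 + (61/174)·R3: [0, 0, 0, 263/58, -48/29, -212/29]
R5 ← R5 + (113/87)·R3: [0, 0, 0, 259/29, -165/29, -359/29]
R5 ← R5 − (518/263)·R4: [0, 0, 0, 0, -639/263, 531/263]
5 nonzero rows, so the 5 vectors span a space of dimension 5.
Since 5 = 5, the vectors are linearly independent.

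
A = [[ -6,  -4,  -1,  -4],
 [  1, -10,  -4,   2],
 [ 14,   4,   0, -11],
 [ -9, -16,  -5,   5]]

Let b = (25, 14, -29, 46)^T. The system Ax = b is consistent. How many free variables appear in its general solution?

Row reduce the augmented matrix [A | b].
R2 ← R2 + (1/6)·R1: [0, -32/3, -25/6, 4/3, 109/6]
R3 ← R3 + (7/3)·R1: [0, -16/3, -7/3, -61/3, 88/3]
R4 ← R4 − (3/2)·R1: [0, -10, -7/2, 11, 17/2]
R3 ← R3 − (1/2)·R2: [0, 0, -1/4, -21, 81/4]
R4 ← R4 − (15/16)·R2: [0, 0, 13/32, 39/4, -273/32]
R4 ← R4 + (13/8)·R3: [0, 0, 0, -195/8, 195/8]
The echelon form has 4 nonzero rows, and every pivot lies in the first 4 columns, so rank(A) = rank([A|b]) = 4.
The system is consistent.
Free variables = (unknowns) − (rank) = 4 − 4 = 0.

0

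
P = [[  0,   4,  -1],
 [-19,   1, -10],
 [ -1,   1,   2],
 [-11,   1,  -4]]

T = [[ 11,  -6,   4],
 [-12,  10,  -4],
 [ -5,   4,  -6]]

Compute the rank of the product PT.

First compute PT:
[[-43,  36, -10],
 [-171,  84, -20],
 [-33,  24, -20],
 [-113,  60, -24]]
Now row reduce the product.
R2 ← R2 − (171/43)·R1: [0, -2544/43, 850/43]
R3 ← R3 − (33/43)·R1: [0, -156/43, -530/43]
R4 ← R4 − (113/43)·R1: [0, -1488/43, 98/43]
R3 ← R3 − (13/212)·R2: [0, 0, -1435/106]
R4 ← R4 − (31/53)·R2: [0, 0, -492/53]
R4 ← R4 − (24/35)·R3: [0, 0, 0]
3 nonzero rows, so rank(PT) = 3.

3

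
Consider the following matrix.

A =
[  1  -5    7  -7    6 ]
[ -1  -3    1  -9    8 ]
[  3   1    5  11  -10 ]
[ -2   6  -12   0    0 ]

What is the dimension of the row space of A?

Row reduce to echelon form.
R2 ← R2 + R1: [0, -8, 8, -16, 14]
R3 ← R3 − (3)·R1: [0, 16, -16, 32, -28]
R4 ← R4 + (2)·R1: [0, -4, 2, -14, 12]
R3 ← R3 + (2)·R2: [0, 0, 0, 0, 0]
R4 ← R4 − (1/2)·R2: [0, 0, -2, -6, 5]
Swap R3 ↔ R4
Echelon form has 3 nonzero rows, so rank(A) = 3.
The row space has dimension equal to the rank: 3.

3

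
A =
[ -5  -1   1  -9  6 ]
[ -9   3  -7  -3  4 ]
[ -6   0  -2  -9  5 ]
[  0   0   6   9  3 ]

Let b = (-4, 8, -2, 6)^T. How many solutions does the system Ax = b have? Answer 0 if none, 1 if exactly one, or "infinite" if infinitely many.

Row reduce the augmented matrix [A | b].
R2 ← R2 − (9/5)·R1: [0, 24/5, -44/5, 66/5, -34/5, 76/5]
R3 ← R3 − (6/5)·R1: [0, 6/5, -16/5, 9/5, -11/5, 14/5]
R3 ← R3 − (1/4)·R2: [0, 0, -1, -3/2, -1/2, -1]
R4 ← R4 + (6)·R3: [0, 0, 0, 0, 0, 0]
The echelon form has 3 nonzero rows, and every pivot lies in the first 5 columns, so rank(A) = rank([A|b]) = 3.
The system is consistent.
rank = 3 < 5 unknowns, so there are infinitely many solutions.

infinite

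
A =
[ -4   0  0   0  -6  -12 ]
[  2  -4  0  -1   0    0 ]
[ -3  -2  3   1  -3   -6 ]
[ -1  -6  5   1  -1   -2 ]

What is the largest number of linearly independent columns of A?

Row reduce to echelon form.
R2 ← R2 + (1/2)·R1: [0, -4, 0, -1, -3, -6]
R3 ← R3 − (3/4)·R1: [0, -2, 3, 1, 3/2, 3]
R4 ← R4 − (1/4)·R1: [0, -6, 5, 1, 1/2, 1]
R3 ← R3 − (1/2)·R2: [0, 0, 3, 3/2, 3, 6]
R4 ← R4 − (3/2)·R2: [0, 0, 5, 5/2, 5, 10]
R4 ← R4 − (5/3)·R3: [0, 0, 0, 0, 0, 0]
Echelon form has 3 nonzero rows, so rank(A) = 3.
The rank gives the maximum number of linearly independent columns: 3.

3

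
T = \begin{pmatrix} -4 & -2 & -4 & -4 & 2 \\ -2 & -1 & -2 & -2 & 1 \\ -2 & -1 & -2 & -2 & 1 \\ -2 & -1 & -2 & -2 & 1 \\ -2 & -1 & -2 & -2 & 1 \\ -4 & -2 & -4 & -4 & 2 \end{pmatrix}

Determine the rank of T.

1

Row reduce to echelon form.
R2 ← R2 − (1/2)·R1: [0, 0, 0, 0, 0]
R3 ← R3 − (1/2)·R1: [0, 0, 0, 0, 0]
R4 ← R4 − (1/2)·R1: [0, 0, 0, 0, 0]
R5 ← R5 − (1/2)·R1: [0, 0, 0, 0, 0]
R6 ← R6 − R1: [0, 0, 0, 0, 0]
Echelon form has 1 nonzero row, so rank(T) = 1.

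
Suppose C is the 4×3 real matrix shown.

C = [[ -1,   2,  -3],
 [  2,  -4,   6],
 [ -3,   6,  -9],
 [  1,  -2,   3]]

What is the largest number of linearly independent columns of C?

1

Row reduce to echelon form.
R2 ← R2 + (2)·R1: [0, 0, 0]
R3 ← R3 − (3)·R1: [0, 0, 0]
R4 ← R4 + R1: [0, 0, 0]
Echelon form has 1 nonzero row, so rank(C) = 1.
The rank gives the maximum number of linearly independent columns: 1.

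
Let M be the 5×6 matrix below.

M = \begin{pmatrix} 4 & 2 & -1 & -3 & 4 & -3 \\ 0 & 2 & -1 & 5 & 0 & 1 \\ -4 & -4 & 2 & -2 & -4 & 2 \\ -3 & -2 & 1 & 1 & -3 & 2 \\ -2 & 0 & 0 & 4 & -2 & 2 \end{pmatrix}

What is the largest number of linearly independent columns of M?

2

Row reduce to echelon form.
R3 ← R3 + R1: [0, -2, 1, -5, 0, -1]
R4 ← R4 + (3/4)·R1: [0, -1/2, 1/4, -5/4, 0, -1/4]
R5 ← R5 + (1/2)·R1: [0, 1, -1/2, 5/2, 0, 1/2]
R3 ← R3 + R2: [0, 0, 0, 0, 0, 0]
R4 ← R4 + (1/4)·R2: [0, 0, 0, 0, 0, 0]
R5 ← R5 − (1/2)·R2: [0, 0, 0, 0, 0, 0]
Echelon form has 2 nonzero rows, so rank(M) = 2.
The rank gives the maximum number of linearly independent columns: 2.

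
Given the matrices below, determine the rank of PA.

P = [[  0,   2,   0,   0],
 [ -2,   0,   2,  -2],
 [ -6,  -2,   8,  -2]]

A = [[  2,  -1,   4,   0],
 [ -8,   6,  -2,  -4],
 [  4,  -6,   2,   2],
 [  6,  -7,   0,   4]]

First compute PA:
[[-16,  12,  -4,  -8],
 [ -8,   4,  -4,  -4],
 [ 24, -40,  -4,  16]]
Now row reduce the product.
R2 ← R2 − (1/2)·R1: [0, -2, -2, 0]
R3 ← R3 + (3/2)·R1: [0, -22, -10, 4]
R3 ← R3 − (11)·R2: [0, 0, 12, 4]
3 nonzero rows, so rank(PA) = 3.

3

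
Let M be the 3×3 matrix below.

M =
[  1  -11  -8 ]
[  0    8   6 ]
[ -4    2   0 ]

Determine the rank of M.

3

Row reduce to echelon form.
R3 ← R3 + (4)·R1: [0, -42, -32]
R3 ← R3 + (21/4)·R2: [0, 0, -1/2]
Echelon form has 3 nonzero rows, so rank(M) = 3.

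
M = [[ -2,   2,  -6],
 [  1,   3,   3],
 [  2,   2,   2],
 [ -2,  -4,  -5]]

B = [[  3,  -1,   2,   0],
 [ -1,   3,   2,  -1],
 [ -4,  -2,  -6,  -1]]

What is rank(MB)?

3

First compute MB:
[[ 16,  20,  36,   4],
 [-12,   2, -10,  -6],
 [ -4,   0,  -4,  -4],
 [ 18,   0,  18,   9]]
Now row reduce the product.
R2 ← R2 + (3/4)·R1: [0, 17, 17, -3]
R3 ← R3 + (1/4)·R1: [0, 5, 5, -3]
R4 ← R4 − (9/8)·R1: [0, -45/2, -45/2, 9/2]
R3 ← R3 − (5/17)·R2: [0, 0, 0, -36/17]
R4 ← R4 + (45/34)·R2: [0, 0, 0, 9/17]
R4 ← R4 + (1/4)·R3: [0, 0, 0, 0]
3 nonzero rows, so rank(MB) = 3.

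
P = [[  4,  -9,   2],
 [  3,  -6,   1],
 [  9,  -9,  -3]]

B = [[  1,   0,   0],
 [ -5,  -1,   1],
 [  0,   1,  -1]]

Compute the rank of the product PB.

2

First compute PB:
[[ 49,  11, -11],
 [ 33,   7,  -7],
 [ 54,   6,  -6]]
Now row reduce the product.
R2 ← R2 − (33/49)·R1: [0, -20/49, 20/49]
R3 ← R3 − (54/49)·R1: [0, -300/49, 300/49]
R3 ← R3 − (15)·R2: [0, 0, 0]
2 nonzero rows, so rank(PB) = 2.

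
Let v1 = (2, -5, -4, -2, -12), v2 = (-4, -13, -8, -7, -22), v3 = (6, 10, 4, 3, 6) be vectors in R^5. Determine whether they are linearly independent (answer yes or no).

Form the matrix with these vectors as rows and row reduce.
R2 ← R2 + (2)·R1: [0, -23, -16, -11, -46]
R3 ← R3 − (3)·R1: [0, 25, 16, 9, 42]
R3 ← R3 + (25/23)·R2: [0, 0, -32/23, -68/23, -8]
3 nonzero rows, so the 3 vectors span a space of dimension 3.
Since 3 = 3, the vectors are linearly independent.

yes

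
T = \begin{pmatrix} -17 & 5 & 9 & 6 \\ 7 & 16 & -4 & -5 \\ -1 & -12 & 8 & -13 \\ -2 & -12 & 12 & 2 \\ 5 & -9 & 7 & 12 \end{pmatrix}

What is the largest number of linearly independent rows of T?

4

Row reduce to echelon form.
R2 ← R2 + (7/17)·R1: [0, 307/17, -5/17, -43/17]
R3 ← R3 − (1/17)·R1: [0, -209/17, 127/17, -227/17]
R4 ← R4 − (2/17)·R1: [0, -214/17, 186/17, 22/17]
R5 ← R5 + (5/17)·R1: [0, -128/17, 164/17, 234/17]
R3 ← R3 + (209/307)·R2: [0, 0, 2232/307, -4628/307]
R4 ← R4 + (214/307)·R2: [0, 0, 3296/307, -144/307]
R5 ← R5 + (128/307)·R2: [0, 0, 2924/307, 3902/307]
R4 ← R4 − (412/279)·R3: [0, 0, 0, 6080/279]
R5 ← R5 − (731/558)·R3: [0, 0, 0, 9056/279]
R5 ← R5 − (283/190)·R4: [0, 0, 0, 0]
Echelon form has 4 nonzero rows, so rank(T) = 4.
The rank gives the maximum number of linearly independent rows: 4.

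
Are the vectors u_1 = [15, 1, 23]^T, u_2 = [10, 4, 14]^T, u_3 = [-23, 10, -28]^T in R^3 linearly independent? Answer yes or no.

Form the matrix with these vectors as rows and row reduce.
R2 ← R2 − (2/3)·R1: [0, 10/3, -4/3]
R3 ← R3 + (23/15)·R1: [0, 173/15, 109/15]
R3 ← R3 − (173/50)·R2: [0, 0, 297/25]
3 nonzero rows, so the 3 vectors span a space of dimension 3.
Since 3 = 3, the vectors are linearly independent.

yes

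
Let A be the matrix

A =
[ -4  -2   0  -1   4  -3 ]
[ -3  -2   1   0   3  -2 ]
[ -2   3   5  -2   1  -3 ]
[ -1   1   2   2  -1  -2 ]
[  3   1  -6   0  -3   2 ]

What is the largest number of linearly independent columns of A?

Row reduce to echelon form.
R2 ← R2 − (3/4)·R1: [0, -1/2, 1, 3/4, 0, 1/4]
R3 ← R3 − (1/2)·R1: [0, 4, 5, -3/2, -1, -3/2]
R4 ← R4 − (1/4)·R1: [0, 3/2, 2, 9/4, -2, -5/4]
R5 ← R5 + (3/4)·R1: [0, -1/2, -6, -3/4, 0, -1/4]
R3 ← R3 + (8)·R2: [0, 0, 13, 9/2, -1, 1/2]
R4 ← R4 + (3)·R2: [0, 0, 5, 9/2, -2, -1/2]
R5 ← R5 − R2: [0, 0, -7, -3/2, 0, -1/2]
R4 ← R4 − (5/13)·R3: [0, 0, 0, 36/13, -21/13, -9/13]
R5 ← R5 + (7/13)·R3: [0, 0, 0, 12/13, -7/13, -3/13]
R5 ← R5 − (1/3)·R4: [0, 0, 0, 0, 0, 0]
Echelon form has 4 nonzero rows, so rank(A) = 4.
The rank gives the maximum number of linearly independent columns: 4.

4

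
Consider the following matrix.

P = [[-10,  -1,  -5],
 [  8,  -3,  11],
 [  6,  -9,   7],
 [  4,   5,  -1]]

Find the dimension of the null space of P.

0

Row reduce to echelon form.
R2 ← R2 + (4/5)·R1: [0, -19/5, 7]
R3 ← R3 + (3/5)·R1: [0, -48/5, 4]
R4 ← R4 + (2/5)·R1: [0, 23/5, -3]
R3 ← R3 − (48/19)·R2: [0, 0, -260/19]
R4 ← R4 + (23/19)·R2: [0, 0, 104/19]
R4 ← R4 + (2/5)·R3: [0, 0, 0]
3 nonzero rows, so rank(P) = 3.
P has 3 columns; by rank–nullity, nullity = 3 − 3 = 0.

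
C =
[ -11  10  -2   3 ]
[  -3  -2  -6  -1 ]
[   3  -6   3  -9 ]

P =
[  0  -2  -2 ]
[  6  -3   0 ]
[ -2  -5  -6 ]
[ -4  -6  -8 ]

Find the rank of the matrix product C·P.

2

First compute CP:
[[ 52, -16,  10],
 [  4,  48,  50],
 [ -6,  51,  48]]
Now row reduce the product.
R2 ← R2 − (1/13)·R1: [0, 640/13, 640/13]
R3 ← R3 + (3/26)·R1: [0, 639/13, 639/13]
R3 ← R3 − (639/640)·R2: [0, 0, 0]
2 nonzero rows, so rank(CP) = 2.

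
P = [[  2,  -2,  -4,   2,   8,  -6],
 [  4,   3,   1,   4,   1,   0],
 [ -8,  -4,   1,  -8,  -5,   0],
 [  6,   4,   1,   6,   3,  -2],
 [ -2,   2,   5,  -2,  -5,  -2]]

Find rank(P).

Row reduce to echelon form.
R2 ← R2 − (2)·R1: [0, 7, 9, 0, -15, 12]
R3 ← R3 + (4)·R1: [0, -12, -15, 0, 27, -24]
R4 ← R4 − (3)·R1: [0, 10, 13, 0, -21, 16]
R5 ← R5 + R1: [0, 0, 1, 0, 3, -8]
R3 ← R3 + (12/7)·R2: [0, 0, 3/7, 0, 9/7, -24/7]
R4 ← R4 − (10/7)·R2: [0, 0, 1/7, 0, 3/7, -8/7]
R4 ← R4 − (1/3)·R3: [0, 0, 0, 0, 0, 0]
R5 ← R5 − (7/3)·R3: [0, 0, 0, 0, 0, 0]
Echelon form has 3 nonzero rows, so rank(P) = 3.

3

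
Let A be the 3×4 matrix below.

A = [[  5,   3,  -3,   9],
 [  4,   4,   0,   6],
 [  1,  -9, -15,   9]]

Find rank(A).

2

Row reduce to echelon form.
R2 ← R2 − (4/5)·R1: [0, 8/5, 12/5, -6/5]
R3 ← R3 − (1/5)·R1: [0, -48/5, -72/5, 36/5]
R3 ← R3 + (6)·R2: [0, 0, 0, 0]
Echelon form has 2 nonzero rows, so rank(A) = 2.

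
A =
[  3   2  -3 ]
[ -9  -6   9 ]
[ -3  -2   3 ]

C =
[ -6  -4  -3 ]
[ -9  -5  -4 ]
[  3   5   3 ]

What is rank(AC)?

1

First compute AC:
[[-45, -37, -26],
 [135, 111,  78],
 [ 45,  37,  26]]
Now row reduce the product.
R2 ← R2 + (3)·R1: [0, 0, 0]
R3 ← R3 + R1: [0, 0, 0]
1 nonzero row, so rank(AC) = 1.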